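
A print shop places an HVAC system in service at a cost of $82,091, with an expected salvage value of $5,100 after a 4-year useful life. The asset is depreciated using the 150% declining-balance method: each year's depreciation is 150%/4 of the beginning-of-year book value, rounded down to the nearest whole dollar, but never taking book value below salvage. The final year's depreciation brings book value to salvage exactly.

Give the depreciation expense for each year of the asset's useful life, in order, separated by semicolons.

$30,784; $19,240; $12,025; $14,942

Depreciable base = $82,091 − $5,100 = $76,991.
Year 1: ⌊$82,091 × 150%/4⌋ = $30,784. Book value $51,307.
Year 2: ⌊$51,307 × 150%/4⌋ = $19,240. Book value $32,067.
Year 3: ⌊$32,067 × 150%/4⌋ = $12,025. Book value $20,042.
Year 4 (final): $20,042 − $5,100 = $14,942. Book value $5,100.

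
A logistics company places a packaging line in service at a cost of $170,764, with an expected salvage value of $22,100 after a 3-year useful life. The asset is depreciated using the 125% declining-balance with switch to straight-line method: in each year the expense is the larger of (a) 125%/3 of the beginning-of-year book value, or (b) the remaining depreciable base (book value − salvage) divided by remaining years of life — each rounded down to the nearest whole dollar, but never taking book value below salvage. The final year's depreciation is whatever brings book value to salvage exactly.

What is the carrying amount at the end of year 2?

Depreciable base = $170,764 − $22,100 = $148,664.
Year 1: DB = ⌊$170,764 × 125%/3⌋ = $71,151; SL = ⌊$148,664/3⌋ = $49,554 → take DB $71,151. Book value $99,613.
Year 2: DB = ⌊$99,613 × 125%/3⌋ = $41,505; SL = ⌊$77,513/2⌋ = $38,756 → take DB $41,505. Book value $58,108.

$58,108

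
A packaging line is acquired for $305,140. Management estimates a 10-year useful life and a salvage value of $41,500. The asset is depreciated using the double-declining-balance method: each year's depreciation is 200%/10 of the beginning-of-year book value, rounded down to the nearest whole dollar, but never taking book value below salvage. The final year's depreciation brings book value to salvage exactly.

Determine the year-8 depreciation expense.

$12,798

Depreciable base = $305,140 − $41,500 = $263,640.
Year 1: ⌊$305,140 × 200%/10⌋ = $61,028. Book value $244,112.
Year 2: ⌊$244,112 × 200%/10⌋ = $48,822. Book value $195,290.
Year 3: ⌊$195,290 × 200%/10⌋ = $39,058. Book value $156,232.
Year 4: ⌊$156,232 × 200%/10⌋ = $31,246. Book value $124,986.
Year 5: ⌊$124,986 × 200%/10⌋ = $24,997. Book value $99,989.
Year 6: ⌊$99,989 × 200%/10⌋ = $19,997. Book value $79,992.
Year 7: ⌊$79,992 × 200%/10⌋ = $15,998. Book value $63,994.
Year 8: ⌊$63,994 × 200%/10⌋ = $12,798. Book value $51,196.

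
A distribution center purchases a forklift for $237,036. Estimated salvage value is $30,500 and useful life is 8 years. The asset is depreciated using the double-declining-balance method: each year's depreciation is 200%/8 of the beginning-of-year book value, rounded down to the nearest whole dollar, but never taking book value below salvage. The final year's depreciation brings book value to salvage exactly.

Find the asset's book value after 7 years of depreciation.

$31,641

Depreciable base = $237,036 − $30,500 = $206,536.
Year 1: ⌊$237,036 × 200%/8⌋ = $59,259. Book value $177,777.
Year 2: ⌊$177,777 × 200%/8⌋ = $44,444. Book value $133,333.
Year 3: ⌊$133,333 × 200%/8⌋ = $33,333. Book value $100,000.
Year 4: ⌊$100,000 × 200%/8⌋ = $25,000. Book value $75,000.
Year 5: ⌊$75,000 × 200%/8⌋ = $18,750. Book value $56,250.
Year 6: ⌊$56,250 × 200%/8⌋ = $14,062. Book value $42,188.
Year 7: ⌊$42,188 × 200%/8⌋ = $10,547. Book value $31,641.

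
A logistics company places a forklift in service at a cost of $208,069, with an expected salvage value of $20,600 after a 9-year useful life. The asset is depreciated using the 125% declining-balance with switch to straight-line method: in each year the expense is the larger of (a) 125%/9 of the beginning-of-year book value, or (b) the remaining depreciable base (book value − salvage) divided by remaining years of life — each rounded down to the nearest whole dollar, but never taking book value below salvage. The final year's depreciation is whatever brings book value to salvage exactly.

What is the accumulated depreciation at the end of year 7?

Depreciable base = $208,069 − $20,600 = $187,469.
Year 1: DB = ⌊$208,069 × 125%/9⌋ = $28,898; SL = ⌊$187,469/9⌋ = $20,829 → take DB $28,898. Book value $179,171.
Year 2: DB = ⌊$179,171 × 125%/9⌋ = $24,884; SL = ⌊$158,571/8⌋ = $19,821 → take DB $24,884. Book value $154,287.
Year 3: DB = ⌊$154,287 × 125%/9⌋ = $21,428; SL = ⌊$133,687/7⌋ = $19,098 → take DB $21,428. Book value $132,859.
Year 4: DB = ⌊$132,859 × 125%/9⌋ = $18,452; SL = ⌊$112,259/6⌋ = $18,709 → take SL $18,709. Book value $114,150.
Year 5: DB = ⌊$114,150 × 125%/9⌋ = $15,854; SL = ⌊$93,550/5⌋ = $18,710 → take SL $18,710. Book value $95,440.
Year 6: DB = ⌊$95,440 × 125%/9⌋ = $13,255; SL = ⌊$74,840/4⌋ = $18,710 → take SL $18,710. Book value $76,730.
Year 7: DB = ⌊$76,730 × 125%/9⌋ = $10,656; SL = ⌊$56,130/3⌋ = $18,710 → take SL $18,710. Book value $58,020.
Accumulated through year 7 = $208,069 − $58,020 = $150,049.

$150,049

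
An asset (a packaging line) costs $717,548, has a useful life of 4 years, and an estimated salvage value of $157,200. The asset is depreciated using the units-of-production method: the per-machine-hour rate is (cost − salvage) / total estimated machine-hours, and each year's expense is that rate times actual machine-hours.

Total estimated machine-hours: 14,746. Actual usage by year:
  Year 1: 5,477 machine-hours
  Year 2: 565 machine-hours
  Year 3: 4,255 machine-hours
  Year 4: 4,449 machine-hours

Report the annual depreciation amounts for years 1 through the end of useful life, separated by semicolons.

Depreciable base = $717,548 − $157,200 = $560,348.
Rate = $560,348 / 14,746 machine-hours = $38 per machine-hour.
Year 1: 5,477 × $38 = $208,126. Book value $509,422.
Year 2: 565 × $38 = $21,470. Book value $487,952.
Year 3: 4,255 × $38 = $161,690. Book value $326,262.
Year 4: 4,449 × $38 = $169,062. Book value $157,200.

$208,126; $21,470; $161,690; $169,062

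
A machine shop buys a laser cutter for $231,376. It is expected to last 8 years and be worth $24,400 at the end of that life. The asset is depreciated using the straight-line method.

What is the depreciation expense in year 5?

$25,872

Depreciable base = $231,376 − $24,400 = $206,976.
Annual expense = $206,976 / 8 = $25,872.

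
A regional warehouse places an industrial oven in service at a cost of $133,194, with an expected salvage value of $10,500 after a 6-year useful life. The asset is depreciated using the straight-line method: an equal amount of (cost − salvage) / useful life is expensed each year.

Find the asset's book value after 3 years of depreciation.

$71,847

Depreciable base = $133,194 − $10,500 = $122,694.
Annual expense = $122,694 / 6 = $20,449.
End of year 1: book value $112,745.
End of year 2: book value $92,296.
End of year 3: book value $71,847.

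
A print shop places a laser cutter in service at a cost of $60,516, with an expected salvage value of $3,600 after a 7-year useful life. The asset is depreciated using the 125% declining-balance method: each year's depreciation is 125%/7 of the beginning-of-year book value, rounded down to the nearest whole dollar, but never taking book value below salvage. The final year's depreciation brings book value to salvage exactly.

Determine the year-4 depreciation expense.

$5,989

Depreciable base = $60,516 − $3,600 = $56,916.
Year 1: ⌊$60,516 × 125%/7⌋ = $10,806. Book value $49,710.
Year 2: ⌊$49,710 × 125%/7⌋ = $8,876. Book value $40,834.
Year 3: ⌊$40,834 × 125%/7⌋ = $7,291. Book value $33,543.
Year 4: ⌊$33,543 × 125%/7⌋ = $5,989. Book value $27,554.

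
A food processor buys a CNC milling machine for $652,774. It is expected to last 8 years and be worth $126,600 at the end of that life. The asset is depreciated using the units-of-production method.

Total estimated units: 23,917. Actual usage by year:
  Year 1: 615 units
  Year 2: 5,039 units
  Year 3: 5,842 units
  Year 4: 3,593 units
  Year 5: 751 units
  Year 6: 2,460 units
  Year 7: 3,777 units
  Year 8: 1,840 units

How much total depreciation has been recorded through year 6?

Depreciable base = $652,774 − $126,600 = $526,174.
Rate = $526,174 / 23,917 units = $22 per unit.
Year 1: 615 × $22 = $13,530. Book value $639,244.
Year 2: 5,039 × $22 = $110,858. Book value $528,386.
Year 3: 5,842 × $22 = $128,524. Book value $399,862.
Year 4: 3,593 × $22 = $79,046. Book value $320,816.
Year 5: 751 × $22 = $16,522. Book value $304,294.
Year 6: 2,460 × $22 = $54,120. Book value $250,174.
Accumulated through year 6 = $652,774 − $250,174 = $402,600.

$402,600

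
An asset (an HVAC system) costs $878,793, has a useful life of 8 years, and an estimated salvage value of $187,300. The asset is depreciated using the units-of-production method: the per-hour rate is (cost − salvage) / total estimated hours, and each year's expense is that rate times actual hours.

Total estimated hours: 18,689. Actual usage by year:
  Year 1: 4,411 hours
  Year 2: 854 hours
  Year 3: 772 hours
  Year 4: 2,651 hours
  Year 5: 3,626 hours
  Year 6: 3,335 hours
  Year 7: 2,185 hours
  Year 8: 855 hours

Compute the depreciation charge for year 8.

Depreciable base = $878,793 − $187,300 = $691,493.
Rate = $691,493 / 18,689 hours = $37 per hour.
Year 1: 4,411 × $37 = $163,207. Book value $715,586.
Year 2: 854 × $37 = $31,598. Book value $683,988.
Year 3: 772 × $37 = $28,564. Book value $655,424.
Year 4: 2,651 × $37 = $98,087. Book value $557,337.
Year 5: 3,626 × $37 = $134,162. Book value $423,175.
Year 6: 3,335 × $37 = $123,395. Book value $299,780.
Year 7: 2,185 × $37 = $80,845. Book value $218,935.
Year 8: 855 × $37 = $31,635. Book value $187,300.

$31,635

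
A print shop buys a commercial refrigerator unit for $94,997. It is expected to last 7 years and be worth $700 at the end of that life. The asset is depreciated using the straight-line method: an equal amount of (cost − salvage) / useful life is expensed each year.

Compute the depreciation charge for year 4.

Depreciable base = $94,997 − $700 = $94,297.
Annual expense = $94,297 / 7 = $13,471.

$13,471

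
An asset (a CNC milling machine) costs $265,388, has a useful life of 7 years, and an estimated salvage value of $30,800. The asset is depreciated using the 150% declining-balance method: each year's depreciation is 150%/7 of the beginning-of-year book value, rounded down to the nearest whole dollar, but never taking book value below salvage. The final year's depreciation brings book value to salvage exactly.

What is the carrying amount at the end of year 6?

Depreciable base = $265,388 − $30,800 = $234,588.
Year 1: ⌊$265,388 × 150%/7⌋ = $56,868. Book value $208,520.
Year 2: ⌊$208,520 × 150%/7⌋ = $44,682. Book value $163,838.
Year 3: ⌊$163,838 × 150%/7⌋ = $35,108. Book value $128,730.
Year 4: ⌊$128,730 × 150%/7⌋ = $27,585. Book value $101,145.
Year 5: ⌊$101,145 × 150%/7⌋ = $21,673. Book value $79,472.
Year 6: ⌊$79,472 × 150%/7⌋ = $17,029. Book value $62,443.

$62,443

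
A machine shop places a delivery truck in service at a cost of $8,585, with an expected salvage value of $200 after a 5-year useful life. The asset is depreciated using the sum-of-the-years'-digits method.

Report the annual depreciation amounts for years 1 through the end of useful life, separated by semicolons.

Depreciable base = $8,585 − $200 = $8,385.
Sum of the years' digits = 5+4+3+2+1 = 15.
Year 1: $8,385 × 5/15 = $2,795. Book value $5,790.
Year 2: $8,385 × 4/15 = $2,236. Book value $3,554.
Year 3: $8,385 × 3/15 = $1,677. Book value $1,877.
Year 4: $8,385 × 2/15 = $1,118. Book value $759.
Year 5: $8,385 × 1/15 = $559. Book value $200.

$2,795; $2,236; $1,677; $1,118; $559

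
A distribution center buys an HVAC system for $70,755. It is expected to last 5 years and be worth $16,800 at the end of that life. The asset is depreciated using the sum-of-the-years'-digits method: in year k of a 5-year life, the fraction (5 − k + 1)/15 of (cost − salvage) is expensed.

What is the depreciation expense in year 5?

$3,597

Depreciable base = $70,755 − $16,800 = $53,955.
Sum of the years' digits = 5+4+3+2+1 = 15.
Year 1: $53,955 × 5/15 = $17,985. Book value $52,770.
Year 2: $53,955 × 4/15 = $14,388. Book value $38,382.
Year 3: $53,955 × 3/15 = $10,791. Book value $27,591.
Year 4: $53,955 × 2/15 = $7,194. Book value $20,397.
Year 5: $53,955 × 1/15 = $3,597. Book value $16,800.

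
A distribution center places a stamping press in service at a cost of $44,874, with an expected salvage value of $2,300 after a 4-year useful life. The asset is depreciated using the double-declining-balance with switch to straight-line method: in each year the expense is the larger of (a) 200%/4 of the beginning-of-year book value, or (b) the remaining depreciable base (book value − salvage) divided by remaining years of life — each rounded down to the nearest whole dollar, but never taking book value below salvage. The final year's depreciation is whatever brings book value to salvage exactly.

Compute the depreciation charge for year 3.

Depreciable base = $44,874 − $2,300 = $42,574.
Year 1: DB = ⌊$44,874 × 200%/4⌋ = $22,437; SL = ⌊$42,574/4⌋ = $10,643 → take DB $22,437. Book value $22,437.
Year 2: DB = ⌊$22,437 × 200%/4⌋ = $11,218; SL = ⌊$20,137/3⌋ = $6,712 → take DB $11,218. Book value $11,219.
Year 3: DB = ⌊$11,219 × 200%/4⌋ = $5,609; SL = ⌊$8,919/2⌋ = $4,459 → take DB $5,609. Book value $5,610.

$5,609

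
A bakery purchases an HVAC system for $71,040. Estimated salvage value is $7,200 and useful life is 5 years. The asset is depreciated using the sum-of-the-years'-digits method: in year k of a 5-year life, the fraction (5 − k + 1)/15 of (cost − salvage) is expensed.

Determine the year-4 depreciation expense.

$8,512

Depreciable base = $71,040 − $7,200 = $63,840.
Sum of the years' digits = 5+4+3+2+1 = 15.
Year 1: $63,840 × 5/15 = $21,280. Book value $49,760.
Year 2: $63,840 × 4/15 = $17,024. Book value $32,736.
Year 3: $63,840 × 3/15 = $12,768. Book value $19,968.
Year 4: $63,840 × 2/15 = $8,512. Book value $11,456.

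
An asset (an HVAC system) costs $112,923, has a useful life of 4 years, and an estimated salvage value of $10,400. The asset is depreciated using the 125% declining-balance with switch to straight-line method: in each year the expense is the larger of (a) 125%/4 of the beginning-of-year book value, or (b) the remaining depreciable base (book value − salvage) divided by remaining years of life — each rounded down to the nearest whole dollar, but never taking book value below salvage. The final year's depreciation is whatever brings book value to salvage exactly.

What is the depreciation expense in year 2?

Depreciable base = $112,923 − $10,400 = $102,523.
Year 1: DB = ⌊$112,923 × 125%/4⌋ = $35,288; SL = ⌊$102,523/4⌋ = $25,630 → take DB $35,288. Book value $77,635.
Year 2: DB = ⌊$77,635 × 125%/4⌋ = $24,260; SL = ⌊$67,235/3⌋ = $22,411 → take DB $24,260. Book value $53,375.

$24,260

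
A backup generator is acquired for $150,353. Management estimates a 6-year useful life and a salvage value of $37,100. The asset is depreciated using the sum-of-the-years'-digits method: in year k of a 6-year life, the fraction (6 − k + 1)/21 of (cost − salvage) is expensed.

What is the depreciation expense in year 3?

$21,572

Depreciable base = $150,353 − $37,100 = $113,253.
Sum of the years' digits = 6+5+4+3+2+1 = 21.
Year 1: $113,253 × 6/21 = $32,358. Book value $117,995.
Year 2: $113,253 × 5/21 = $26,965. Book value $91,030.
Year 3: $113,253 × 4/21 = $21,572. Book value $69,458.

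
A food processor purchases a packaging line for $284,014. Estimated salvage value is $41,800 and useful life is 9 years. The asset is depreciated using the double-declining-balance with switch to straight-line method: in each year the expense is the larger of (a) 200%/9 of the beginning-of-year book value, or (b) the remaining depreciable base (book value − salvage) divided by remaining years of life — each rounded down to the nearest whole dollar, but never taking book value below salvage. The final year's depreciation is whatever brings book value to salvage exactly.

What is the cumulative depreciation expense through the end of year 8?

$242,214

Depreciable base = $284,014 − $41,800 = $242,214.
Year 1: DB = ⌊$284,014 × 200%/9⌋ = $63,114; SL = ⌊$242,214/9⌋ = $26,912 → take DB $63,114. Book value $220,900.
Year 2: DB = ⌊$220,900 × 200%/9⌋ = $49,088; SL = ⌊$179,100/8⌋ = $22,387 → take DB $49,088. Book value $171,812.
Year 3: DB = ⌊$171,812 × 200%/9⌋ = $38,180; SL = ⌊$130,012/7⌋ = $18,573 → take DB $38,180. Book value $133,632.
Year 4: DB = ⌊$133,632 × 200%/9⌋ = $29,696; SL = ⌊$91,832/6⌋ = $15,305 → take DB $29,696. Book value $103,936.
Year 5: DB = ⌊$103,936 × 200%/9⌋ = $23,096; SL = ⌊$62,136/5⌋ = $12,427 → take DB $23,096. Book value $80,840.
Year 6: DB = ⌊$80,840 × 200%/9⌋ = $17,964; SL = ⌊$39,040/4⌋ = $9,760 → take DB $17,964. Book value $62,876.
Year 7: DB = ⌊$62,876 × 200%/9⌋ = $13,972; SL = ⌊$21,076/3⌋ = $7,025 → take DB $13,972. Book value $48,904.
Year 8: DB = ⌊$48,904 × 200%/9⌋ = $10,867; SL = ⌊$7,104/2⌋ = $3,552 → take DB $10,867, capped at $7,104. Book value $41,800.
Accumulated through year 8 = $284,014 − $41,800 = $242,214.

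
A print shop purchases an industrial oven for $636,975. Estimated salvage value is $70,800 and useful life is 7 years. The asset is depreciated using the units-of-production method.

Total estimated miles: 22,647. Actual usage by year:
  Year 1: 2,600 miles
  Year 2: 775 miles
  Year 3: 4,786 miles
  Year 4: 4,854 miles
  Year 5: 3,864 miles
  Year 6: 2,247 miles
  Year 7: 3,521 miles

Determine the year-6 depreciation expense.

$56,175

Depreciable base = $636,975 − $70,800 = $566,175.
Rate = $566,175 / 22,647 miles = $25 per mile.
Year 1: 2,600 × $25 = $65,000. Book value $571,975.
Year 2: 775 × $25 = $19,375. Book value $552,600.
Year 3: 4,786 × $25 = $119,650. Book value $432,950.
Year 4: 4,854 × $25 = $121,350. Book value $311,600.
Year 5: 3,864 × $25 = $96,600. Book value $215,000.
Year 6: 2,247 × $25 = $56,175. Book value $158,825.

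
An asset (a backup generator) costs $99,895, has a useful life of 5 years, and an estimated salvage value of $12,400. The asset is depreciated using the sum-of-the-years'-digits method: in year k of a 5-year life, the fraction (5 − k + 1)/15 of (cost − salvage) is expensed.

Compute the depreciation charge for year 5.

$5,833

Depreciable base = $99,895 − $12,400 = $87,495.
Sum of the years' digits = 5+4+3+2+1 = 15.
Year 1: $87,495 × 5/15 = $29,165. Book value $70,730.
Year 2: $87,495 × 4/15 = $23,332. Book value $47,398.
Year 3: $87,495 × 3/15 = $17,499. Book value $29,899.
Year 4: $87,495 × 2/15 = $11,666. Book value $18,233.
Year 5: $87,495 × 1/15 = $5,833. Book value $12,400.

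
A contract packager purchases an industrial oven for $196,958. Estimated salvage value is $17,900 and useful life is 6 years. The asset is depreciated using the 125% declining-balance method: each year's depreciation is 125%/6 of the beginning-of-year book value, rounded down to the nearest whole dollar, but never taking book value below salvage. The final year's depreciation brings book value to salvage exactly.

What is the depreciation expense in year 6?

$43,349

Depreciable base = $196,958 − $17,900 = $179,058.
Year 1: ⌊$196,958 × 125%/6⌋ = $41,032. Book value $155,926.
Year 2: ⌊$155,926 × 125%/6⌋ = $32,484. Book value $123,442.
Year 3: ⌊$123,442 × 125%/6⌋ = $25,717. Book value $97,725.
Year 4: ⌊$97,725 × 125%/6⌋ = $20,359. Book value $77,366.
Year 5: ⌊$77,366 × 125%/6⌋ = $16,117. Book value $61,249.
Year 6 (final): $61,249 − $17,900 = $43,349. Book value $17,900.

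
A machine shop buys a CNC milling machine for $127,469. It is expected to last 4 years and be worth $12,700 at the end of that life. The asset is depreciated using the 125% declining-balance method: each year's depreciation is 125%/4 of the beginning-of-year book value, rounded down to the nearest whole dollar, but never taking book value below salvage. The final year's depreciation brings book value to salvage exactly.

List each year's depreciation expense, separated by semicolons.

$39,834; $27,385; $18,828; $28,722

Depreciable base = $127,469 − $12,700 = $114,769.
Year 1: ⌊$127,469 × 125%/4⌋ = $39,834. Book value $87,635.
Year 2: ⌊$87,635 × 125%/4⌋ = $27,385. Book value $60,250.
Year 3: ⌊$60,250 × 125%/4⌋ = $18,828. Book value $41,422.
Year 4 (final): $41,422 − $12,700 = $28,722. Book value $12,700.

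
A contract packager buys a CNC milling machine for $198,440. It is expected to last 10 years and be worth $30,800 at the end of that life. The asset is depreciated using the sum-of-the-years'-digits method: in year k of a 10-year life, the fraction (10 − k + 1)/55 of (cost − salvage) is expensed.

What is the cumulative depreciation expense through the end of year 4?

$103,632

Depreciable base = $198,440 − $30,800 = $167,640.
Sum of the years' digits = 10+9+8+7+6+5+4+3+2+1 = 55.
Year 1: $167,640 × 10/55 = $30,480. Book value $167,960.
Year 2: $167,640 × 9/55 = $27,432. Book value $140,528.
Year 3: $167,640 × 8/55 = $24,384. Book value $116,144.
Year 4: $167,640 × 7/55 = $21,336. Book value $94,808.
Accumulated through year 4 = $198,440 − $94,808 = $103,632.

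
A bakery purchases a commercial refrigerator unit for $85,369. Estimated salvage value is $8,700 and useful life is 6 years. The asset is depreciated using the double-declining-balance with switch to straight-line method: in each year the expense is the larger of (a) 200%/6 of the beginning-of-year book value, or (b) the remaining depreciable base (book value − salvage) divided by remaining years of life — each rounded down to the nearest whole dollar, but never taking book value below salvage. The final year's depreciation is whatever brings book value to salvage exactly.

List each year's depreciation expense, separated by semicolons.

$28,456; $18,971; $12,647; $8,431; $5,621; $2,543

Depreciable base = $85,369 − $8,700 = $76,669.
Year 1: DB = ⌊$85,369 × 200%/6⌋ = $28,456; SL = ⌊$76,669/6⌋ = $12,778 → take DB $28,456. Book value $56,913.
Year 2: DB = ⌊$56,913 × 200%/6⌋ = $18,971; SL = ⌊$48,213/5⌋ = $9,642 → take DB $18,971. Book value $37,942.
Year 3: DB = ⌊$37,942 × 200%/6⌋ = $12,647; SL = ⌊$29,242/4⌋ = $7,310 → take DB $12,647. Book value $25,295.
Year 4: DB = ⌊$25,295 × 200%/6⌋ = $8,431; SL = ⌊$16,595/3⌋ = $5,531 → take DB $8,431. Book value $16,864.
Year 5: DB = ⌊$16,864 × 200%/6⌋ = $5,621; SL = ⌊$8,164/2⌋ = $4,082 → take DB $5,621. Book value $11,243.
Year 6 (final): $11,243 − $8,700 = $2,543. Book value $8,700.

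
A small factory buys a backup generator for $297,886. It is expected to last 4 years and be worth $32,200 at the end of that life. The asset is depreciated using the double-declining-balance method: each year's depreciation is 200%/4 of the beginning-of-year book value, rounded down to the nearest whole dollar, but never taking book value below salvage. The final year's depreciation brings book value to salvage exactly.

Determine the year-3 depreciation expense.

$37,236

Depreciable base = $297,886 − $32,200 = $265,686.
Year 1: ⌊$297,886 × 200%/4⌋ = $148,943. Book value $148,943.
Year 2: ⌊$148,943 × 200%/4⌋ = $74,471. Book value $74,472.
Year 3: ⌊$74,472 × 200%/4⌋ = $37,236. Book value $37,236.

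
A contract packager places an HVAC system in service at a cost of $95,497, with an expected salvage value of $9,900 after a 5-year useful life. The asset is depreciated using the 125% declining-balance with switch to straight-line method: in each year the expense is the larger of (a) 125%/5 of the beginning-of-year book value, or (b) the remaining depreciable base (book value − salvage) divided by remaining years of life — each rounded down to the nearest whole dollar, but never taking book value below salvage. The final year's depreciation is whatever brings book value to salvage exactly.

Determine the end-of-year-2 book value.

$53,718

Depreciable base = $95,497 − $9,900 = $85,597.
Year 1: DB = ⌊$95,497 × 125%/5⌋ = $23,874; SL = ⌊$85,597/5⌋ = $17,119 → take DB $23,874. Book value $71,623.
Year 2: DB = ⌊$71,623 × 125%/5⌋ = $17,905; SL = ⌊$61,723/4⌋ = $15,430 → take DB $17,905. Book value $53,718.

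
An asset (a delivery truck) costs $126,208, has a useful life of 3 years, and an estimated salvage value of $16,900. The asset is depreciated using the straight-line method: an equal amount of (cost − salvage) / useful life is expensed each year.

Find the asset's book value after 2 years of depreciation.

$53,336

Depreciable base = $126,208 − $16,900 = $109,308.
Annual expense = $109,308 / 3 = $36,436.
End of year 1: book value $89,772.
End of year 2: book value $53,336.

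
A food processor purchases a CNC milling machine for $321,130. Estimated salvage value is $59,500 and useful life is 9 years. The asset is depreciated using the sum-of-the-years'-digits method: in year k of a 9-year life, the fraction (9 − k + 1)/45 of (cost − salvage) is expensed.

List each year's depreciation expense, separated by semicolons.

$52,326; $46,512; $40,698; $34,884; $29,070; $23,256; $17,442; $11,628; $5,814

Depreciable base = $321,130 − $59,500 = $261,630.
Sum of the years' digits = 9+8+7+6+5+4+3+2+1 = 45.
Year 1: $261,630 × 9/45 = $52,326. Book value $268,804.
Year 2: $261,630 × 8/45 = $46,512. Book value $222,292.
Year 3: $261,630 × 7/45 = $40,698. Book value $181,594.
Year 4: $261,630 × 6/45 = $34,884. Book value $146,710.
Year 5: $261,630 × 5/45 = $29,070. Book value $117,640.
Year 6: $261,630 × 4/45 = $23,256. Book value $94,384.
Year 7: $261,630 × 3/45 = $17,442. Book value $76,942.
Year 8: $261,630 × 2/45 = $11,628. Book value $65,314.
Year 9: $261,630 × 1/45 = $5,814. Book value $59,500.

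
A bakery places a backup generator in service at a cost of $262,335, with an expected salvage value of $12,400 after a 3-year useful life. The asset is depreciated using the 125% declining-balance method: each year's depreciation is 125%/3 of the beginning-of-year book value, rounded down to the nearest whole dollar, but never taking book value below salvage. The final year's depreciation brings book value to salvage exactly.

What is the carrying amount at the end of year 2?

$89,267

Depreciable base = $262,335 − $12,400 = $249,935.
Year 1: ⌊$262,335 × 125%/3⌋ = $109,306. Book value $153,029.
Year 2: ⌊$153,029 × 125%/3⌋ = $63,762. Book value $89,267.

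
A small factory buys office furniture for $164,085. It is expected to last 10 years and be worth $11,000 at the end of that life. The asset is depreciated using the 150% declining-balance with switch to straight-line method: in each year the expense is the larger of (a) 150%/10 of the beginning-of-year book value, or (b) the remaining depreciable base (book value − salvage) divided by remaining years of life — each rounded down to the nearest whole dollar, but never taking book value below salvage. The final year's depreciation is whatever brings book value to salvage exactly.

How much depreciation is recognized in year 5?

Depreciable base = $164,085 − $11,000 = $153,085.
Year 1: DB = ⌊$164,085 × 150%/10⌋ = $24,612; SL = ⌊$153,085/10⌋ = $15,308 → take DB $24,612. Book value $139,473.
Year 2: DB = ⌊$139,473 × 150%/10⌋ = $20,920; SL = ⌊$128,473/9⌋ = $14,274 → take DB $20,920. Book value $118,553.
Year 3: DB = ⌊$118,553 × 150%/10⌋ = $17,782; SL = ⌊$107,553/8⌋ = $13,444 → take DB $17,782. Book value $100,771.
Year 4: DB = ⌊$100,771 × 150%/10⌋ = $15,115; SL = ⌊$89,771/7⌋ = $12,824 → take DB $15,115. Book value $85,656.
Year 5: DB = ⌊$85,656 × 150%/10⌋ = $12,848; SL = ⌊$74,656/6⌋ = $12,442 → take DB $12,848. Book value $72,808.

$12,848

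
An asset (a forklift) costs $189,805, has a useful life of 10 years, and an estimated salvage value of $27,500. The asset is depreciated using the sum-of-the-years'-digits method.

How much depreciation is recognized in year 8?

$8,853

Depreciable base = $189,805 − $27,500 = $162,305.
Sum of the years' digits = 10+9+8+7+6+5+4+3+2+1 = 55.
Year 1: $162,305 × 10/55 = $29,510. Book value $160,295.
Year 2: $162,305 × 9/55 = $26,559. Book value $133,736.
Year 3: $162,305 × 8/55 = $23,608. Book value $110,128.
Year 4: $162,305 × 7/55 = $20,657. Book value $89,471.
Year 5: $162,305 × 6/55 = $17,706. Book value $71,765.
Year 6: $162,305 × 5/55 = $14,755. Book value $57,010.
Year 7: $162,305 × 4/55 = $11,804. Book value $45,206.
Year 8: $162,305 × 3/55 = $8,853. Book value $36,353.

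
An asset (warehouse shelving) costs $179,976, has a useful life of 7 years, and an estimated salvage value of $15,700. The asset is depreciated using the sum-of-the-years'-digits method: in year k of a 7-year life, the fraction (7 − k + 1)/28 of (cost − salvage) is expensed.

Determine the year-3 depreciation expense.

$29,335

Depreciable base = $179,976 − $15,700 = $164,276.
Sum of the years' digits = 7+6+5+4+3+2+1 = 28.
Year 1: $164,276 × 7/28 = $41,069. Book value $138,907.
Year 2: $164,276 × 6/28 = $35,202. Book value $103,705.
Year 3: $164,276 × 5/28 = $29,335. Book value $74,370.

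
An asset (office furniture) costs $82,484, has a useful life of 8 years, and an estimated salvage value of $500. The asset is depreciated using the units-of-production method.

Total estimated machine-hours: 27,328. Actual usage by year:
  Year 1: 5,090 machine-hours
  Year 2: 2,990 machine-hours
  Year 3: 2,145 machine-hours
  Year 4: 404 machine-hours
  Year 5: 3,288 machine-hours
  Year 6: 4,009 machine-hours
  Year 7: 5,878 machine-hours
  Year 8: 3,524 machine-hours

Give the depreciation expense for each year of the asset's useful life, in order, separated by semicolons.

Depreciable base = $82,484 − $500 = $81,984.
Rate = $81,984 / 27,328 machine-hours = $3 per machine-hour.
Year 1: 5,090 × $3 = $15,270. Book value $67,214.
Year 2: 2,990 × $3 = $8,970. Book value $58,244.
Year 3: 2,145 × $3 = $6,435. Book value $51,809.
Year 4: 404 × $3 = $1,212. Book value $50,597.
Year 5: 3,288 × $3 = $9,864. Book value $40,733.
Year 6: 4,009 × $3 = $12,027. Book value $28,706.
Year 7: 5,878 × $3 = $17,634. Book value $11,072.
Year 8: 3,524 × $3 = $10,572. Book value $500.

$15,270; $8,970; $6,435; $1,212; $9,864; $12,027; $17,634; $10,572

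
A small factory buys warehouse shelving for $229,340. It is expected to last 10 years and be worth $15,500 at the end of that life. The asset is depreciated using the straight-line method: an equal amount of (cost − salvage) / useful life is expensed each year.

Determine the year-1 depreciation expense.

Depreciable base = $229,340 − $15,500 = $213,840.
Annual expense = $213,840 / 10 = $21,384.

$21,384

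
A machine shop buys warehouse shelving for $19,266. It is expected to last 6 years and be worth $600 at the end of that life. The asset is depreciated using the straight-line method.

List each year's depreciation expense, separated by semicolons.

Depreciable base = $19,266 − $600 = $18,666.
Annual expense = $18,666 / 6 = $3,111.
End of year 1: book value $16,155.
End of year 2: book value $13,044.
End of year 3: book value $9,933.
End of year 4: book value $6,822.
End of year 5: book value $3,711.
End of year 6: book value $600.

$3,111; $3,111; $3,111; $3,111; $3,111; $3,111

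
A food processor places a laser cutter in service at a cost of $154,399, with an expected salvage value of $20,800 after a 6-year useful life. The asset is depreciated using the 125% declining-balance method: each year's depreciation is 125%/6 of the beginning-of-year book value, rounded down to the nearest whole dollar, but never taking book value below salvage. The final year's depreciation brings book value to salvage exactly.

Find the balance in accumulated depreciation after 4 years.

Depreciable base = $154,399 − $20,800 = $133,599.
Year 1: ⌊$154,399 × 125%/6⌋ = $32,166. Book value $122,233.
Year 2: ⌊$122,233 × 125%/6⌋ = $25,465. Book value $96,768.
Year 3: ⌊$96,768 × 125%/6⌋ = $20,160. Book value $76,608.
Year 4: ⌊$76,608 × 125%/6⌋ = $15,960. Book value $60,648.
Accumulated through year 4 = $154,399 − $60,648 = $93,751.

$93,751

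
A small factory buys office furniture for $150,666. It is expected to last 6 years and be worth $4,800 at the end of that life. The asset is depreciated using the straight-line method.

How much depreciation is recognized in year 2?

$24,311

Depreciable base = $150,666 − $4,800 = $145,866.
Annual expense = $145,866 / 6 = $24,311.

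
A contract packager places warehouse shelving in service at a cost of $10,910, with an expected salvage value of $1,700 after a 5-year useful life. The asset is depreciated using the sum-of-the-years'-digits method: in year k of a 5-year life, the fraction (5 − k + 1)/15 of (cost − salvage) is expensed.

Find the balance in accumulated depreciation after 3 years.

$7,368

Depreciable base = $10,910 − $1,700 = $9,210.
Sum of the years' digits = 5+4+3+2+1 = 15.
Year 1: $9,210 × 5/15 = $3,070. Book value $7,840.
Year 2: $9,210 × 4/15 = $2,456. Book value $5,384.
Year 3: $9,210 × 3/15 = $1,842. Book value $3,542.
Accumulated through year 3 = $10,910 − $3,542 = $7,368.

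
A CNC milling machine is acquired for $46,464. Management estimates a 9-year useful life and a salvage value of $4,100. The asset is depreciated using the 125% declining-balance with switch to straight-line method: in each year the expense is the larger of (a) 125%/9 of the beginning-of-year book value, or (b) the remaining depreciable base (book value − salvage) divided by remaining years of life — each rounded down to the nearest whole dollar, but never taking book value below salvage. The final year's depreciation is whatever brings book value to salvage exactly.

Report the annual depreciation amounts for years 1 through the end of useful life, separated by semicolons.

$6,453; $5,557; $4,785; $4,261; $4,261; $4,261; $4,262; $4,262; $4,262

Depreciable base = $46,464 − $4,100 = $42,364.
Year 1: DB = ⌊$46,464 × 125%/9⌋ = $6,453; SL = ⌊$42,364/9⌋ = $4,707 → take DB $6,453. Book value $40,011.
Year 2: DB = ⌊$40,011 × 125%/9⌋ = $5,557; SL = ⌊$35,911/8⌋ = $4,488 → take DB $5,557. Book value $34,454.
Year 3: DB = ⌊$34,454 × 125%/9⌋ = $4,785; SL = ⌊$30,354/7⌋ = $4,336 → take DB $4,785. Book value $29,669.
Year 4: DB = ⌊$29,669 × 125%/9⌋ = $4,120; SL = ⌊$25,569/6⌋ = $4,261 → take SL $4,261. Book value $25,408.
Year 5: DB = ⌊$25,408 × 125%/9⌋ = $3,528; SL = ⌊$21,308/5⌋ = $4,261 → take SL $4,261. Book value $21,147.
Year 6: DB = ⌊$21,147 × 125%/9⌋ = $2,937; SL = ⌊$17,047/4⌋ = $4,261 → take SL $4,261. Book value $16,886.
Year 7: DB = ⌊$16,886 × 125%/9⌋ = $2,345; SL = ⌊$12,786/3⌋ = $4,262 → take SL $4,262. Book value $12,624.
Year 8: DB = ⌊$12,624 × 125%/9⌋ = $1,753; SL = ⌊$8,524/2⌋ = $4,262 → take SL $4,262. Book value $8,362.
Year 9 (final): $8,362 − $4,100 = $4,262. Book value $4,100.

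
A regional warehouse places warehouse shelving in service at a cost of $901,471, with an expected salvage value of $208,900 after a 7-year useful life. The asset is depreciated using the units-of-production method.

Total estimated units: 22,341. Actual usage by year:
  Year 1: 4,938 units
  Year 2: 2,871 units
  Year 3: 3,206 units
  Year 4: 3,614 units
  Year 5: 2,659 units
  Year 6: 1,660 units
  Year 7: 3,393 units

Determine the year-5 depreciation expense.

$82,429

Depreciable base = $901,471 − $208,900 = $692,571.
Rate = $692,571 / 22,341 units = $31 per unit.
Year 1: 4,938 × $31 = $153,078. Book value $748,393.
Year 2: 2,871 × $31 = $89,001. Book value $659,392.
Year 3: 3,206 × $31 = $99,386. Book value $560,006.
Year 4: 3,614 × $31 = $112,034. Book value $447,972.
Year 5: 2,659 × $31 = $82,429. Book value $365,543.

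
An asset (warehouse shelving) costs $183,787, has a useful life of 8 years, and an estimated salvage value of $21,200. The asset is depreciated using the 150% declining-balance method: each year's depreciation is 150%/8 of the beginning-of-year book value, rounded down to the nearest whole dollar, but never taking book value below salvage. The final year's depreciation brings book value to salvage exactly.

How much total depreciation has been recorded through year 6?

Depreciable base = $183,787 − $21,200 = $162,587.
Year 1: ⌊$183,787 × 150%/8⌋ = $34,460. Book value $149,327.
Year 2: ⌊$149,327 × 150%/8⌋ = $27,998. Book value $121,329.
Year 3: ⌊$121,329 × 150%/8⌋ = $22,749. Book value $98,580.
Year 4: ⌊$98,580 × 150%/8⌋ = $18,483. Book value $80,097.
Year 5: ⌊$80,097 × 150%/8⌋ = $15,018. Book value $65,079.
Year 6: ⌊$65,079 × 150%/8⌋ = $12,202. Book value $52,877.
Accumulated through year 6 = $183,787 − $52,877 = $130,910.

$130,910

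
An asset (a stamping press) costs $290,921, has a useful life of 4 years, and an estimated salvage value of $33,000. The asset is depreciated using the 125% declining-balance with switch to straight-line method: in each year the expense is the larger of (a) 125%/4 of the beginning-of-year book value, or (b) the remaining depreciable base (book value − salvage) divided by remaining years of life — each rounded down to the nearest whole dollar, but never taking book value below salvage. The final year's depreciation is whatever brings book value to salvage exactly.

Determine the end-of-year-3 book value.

$85,254

Depreciable base = $290,921 − $33,000 = $257,921.
Year 1: DB = ⌊$290,921 × 125%/4⌋ = $90,912; SL = ⌊$257,921/4⌋ = $64,480 → take DB $90,912. Book value $200,009.
Year 2: DB = ⌊$200,009 × 125%/4⌋ = $62,502; SL = ⌊$167,009/3⌋ = $55,669 → take DB $62,502. Book value $137,507.
Year 3: DB = ⌊$137,507 × 125%/4⌋ = $42,970; SL = ⌊$104,507/2⌋ = $52,253 → take SL $52,253. Book value $85,254.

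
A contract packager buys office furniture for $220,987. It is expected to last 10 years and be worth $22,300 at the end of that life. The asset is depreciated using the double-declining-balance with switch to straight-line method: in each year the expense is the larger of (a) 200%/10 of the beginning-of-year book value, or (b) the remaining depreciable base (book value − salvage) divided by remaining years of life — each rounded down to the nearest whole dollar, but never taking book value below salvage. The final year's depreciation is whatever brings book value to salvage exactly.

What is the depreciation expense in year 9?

$7,415

Depreciable base = $220,987 − $22,300 = $198,687.
Year 1: DB = ⌊$220,987 × 200%/10⌋ = $44,197; SL = ⌊$198,687/10⌋ = $19,868 → take DB $44,197. Book value $176,790.
Year 2: DB = ⌊$176,790 × 200%/10⌋ = $35,358; SL = ⌊$154,490/9⌋ = $17,165 → take DB $35,358. Book value $141,432.
Year 3: DB = ⌊$141,432 × 200%/10⌋ = $28,286; SL = ⌊$119,132/8⌋ = $14,891 → take DB $28,286. Book value $113,146.
Year 4: DB = ⌊$113,146 × 200%/10⌋ = $22,629; SL = ⌊$90,846/7⌋ = $12,978 → take DB $22,629. Book value $90,517.
Year 5: DB = ⌊$90,517 × 200%/10⌋ = $18,103; SL = ⌊$68,217/6⌋ = $11,369 → take DB $18,103. Book value $72,414.
Year 6: DB = ⌊$72,414 × 200%/10⌋ = $14,482; SL = ⌊$50,114/5⌋ = $10,022 → take DB $14,482. Book value $57,932.
Year 7: DB = ⌊$57,932 × 200%/10⌋ = $11,586; SL = ⌊$35,632/4⌋ = $8,908 → take DB $11,586. Book value $46,346.
Year 8: DB = ⌊$46,346 × 200%/10⌋ = $9,269; SL = ⌊$24,046/3⌋ = $8,015 → take DB $9,269. Book value $37,077.
Year 9: DB = ⌊$37,077 × 200%/10⌋ = $7,415; SL = ⌊$14,777/2⌋ = $7,388 → take DB $7,415. Book value $29,662.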